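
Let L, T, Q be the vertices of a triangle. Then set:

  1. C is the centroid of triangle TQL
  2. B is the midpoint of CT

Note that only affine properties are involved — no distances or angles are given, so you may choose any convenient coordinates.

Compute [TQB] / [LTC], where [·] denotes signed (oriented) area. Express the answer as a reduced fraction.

[TQB]:[LTC] = 1/2

Work in coordinates with L = (0, 0), T = (1, 0), Q = (0, 1).
1. C is the centroid of triangle TQL ⇒ C = (1/3, 1/3)
2. B is the midpoint of CT ⇒ B = (2/3, 1/6)
2·[TQB] = 1/6, 2·[LTC] = 1/3
[TQB]:[LTC] = 1/6:1/3 = 1/2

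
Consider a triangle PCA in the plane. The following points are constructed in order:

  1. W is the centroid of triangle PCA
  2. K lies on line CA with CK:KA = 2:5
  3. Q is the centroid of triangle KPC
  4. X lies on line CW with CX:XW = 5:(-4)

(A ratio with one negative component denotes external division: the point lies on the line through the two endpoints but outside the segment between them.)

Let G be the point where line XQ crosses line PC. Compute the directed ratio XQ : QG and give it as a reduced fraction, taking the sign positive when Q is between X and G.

XQ:QG = 33/2

Choose coordinates P = (0, 0), C = (1, 0), A = (0, 1).
1. W is the centroid of triangle PCA ⇒ W = (1/3, 1/3)
2. K lies on line CA with CK:KA = 2:5 ⇒ K = (5/7, 2/7)
3. Q is the centroid of triangle KPC ⇒ Q = (4/7, 2/21)
4. X lies on line CW with CX:XW = 5:(-4) ⇒ X = (-7/3, 5/3)
line XQ meets PC at G = (74/99, 0)
Q = X + t·(G−X) with t = 33/35, so XQ:QG = 33/35:2/35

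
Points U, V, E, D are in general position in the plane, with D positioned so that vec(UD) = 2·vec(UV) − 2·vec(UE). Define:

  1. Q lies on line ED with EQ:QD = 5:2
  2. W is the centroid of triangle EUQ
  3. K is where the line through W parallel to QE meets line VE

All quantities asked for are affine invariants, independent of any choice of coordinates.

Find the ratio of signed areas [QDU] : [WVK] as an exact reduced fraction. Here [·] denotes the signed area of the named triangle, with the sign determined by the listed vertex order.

[QDU]:[WVK] = -3/5

Work in coordinates with U = (0, 0), V = (1, 0), E = (0, 1), D = (2, -2).
1. Q lies on line ED with EQ:QD = 5:2 ⇒ Q = (10/7, -8/7)
2. W is the centroid of triangle EUQ ⇒ W = (10/21, -1/21)
3. K is where the line through W parallel to QE meets line VE ⇒ K = (-2/3, 5/3)
2·[QDU] = -4/7, 2·[WVK] = 20/21
[QDU]:[WVK] = -4/7:20/21 = -3/5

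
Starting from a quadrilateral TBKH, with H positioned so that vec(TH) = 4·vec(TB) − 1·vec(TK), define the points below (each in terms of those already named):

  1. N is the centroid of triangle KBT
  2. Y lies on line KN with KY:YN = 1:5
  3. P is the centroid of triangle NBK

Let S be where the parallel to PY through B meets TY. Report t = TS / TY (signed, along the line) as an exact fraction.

t = 6/5

Set T = (0, 0), B = (1, 0), K = (0, 1), H = (4, -1); any affine frame gives the same invariant.
1. N is the centroid of triangle KBT ⇒ N = (1/3, 1/3)
2. Y lies on line KN with KY:YN = 1:5 ⇒ Y = (1/18, 8/9)
3. P is the centroid of triangle NBK ⇒ P = (4/9, 4/9)
through B parallel to PY: direction (-7/18, 4/9); meets TY at S = (1/15, 16/15)
S = T + t·(Y−T) with t = 6/5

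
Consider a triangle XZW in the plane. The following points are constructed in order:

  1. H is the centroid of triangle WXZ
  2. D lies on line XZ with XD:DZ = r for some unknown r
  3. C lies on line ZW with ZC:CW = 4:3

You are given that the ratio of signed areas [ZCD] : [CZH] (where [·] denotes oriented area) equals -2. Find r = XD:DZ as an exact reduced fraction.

Assign X = (0, 0), Z = (1, 0), W = (0, 1) — the answer is frame-independent, so this choice is without loss of generality.
1. H is the centroid of triangle WXZ ⇒ H = (1/3, 1/3)
2. With XD:DZ = r, write λ = r/(r+1) so D = X + λ·(Z−X); D is affine-linear in λ
3. C lies on line ZW with ZC:CW = 4:3 ⇒ C = (3/7, 4/7)
Every point depending on D is an affine combination of D and λ-independent points, so each such coordinate is linear in λ; the λ² term in each signed area is a multiple of (Z−X)×(Z−X) = 0, so 2·[ZCD] and 2·[CZH] are each linear in λ. Evaluating at λ=0 and λ=1:
  2·[ZCD] = -4/7·λ + 4/7,   2·[CZH] = -4/21
So [ZCD]:[CZH] = (-4/7·λ + 4/7) / (-4/21). Setting this equal to -2:
  -4/7·λ + 4/7 = -2·(-4/21)  ⇒  λ = 1/3
Then r = λ/(1−λ) = (1/3)/(2/3) = 1/2. Check: with r = 1/2, D = (1/3, 0) and [ZCD]:[CZH] = -2 as required.

r = 1/2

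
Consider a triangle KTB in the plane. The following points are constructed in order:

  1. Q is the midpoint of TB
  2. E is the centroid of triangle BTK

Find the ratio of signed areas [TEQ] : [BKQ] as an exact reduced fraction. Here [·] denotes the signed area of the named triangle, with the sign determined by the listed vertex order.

[TEQ]:[BKQ] = -1/3

Work in coordinates with K = (0, 0), T = (1, 0), B = (0, 1).
1. Q is the midpoint of TB ⇒ Q = (1/2, 1/2)
2. E is the centroid of triangle BTK ⇒ E = (1/3, 1/3)
2·[TEQ] = -1/6, 2·[BKQ] = 1/2
[TEQ]:[BKQ] = -1/6:1/2 = -1/3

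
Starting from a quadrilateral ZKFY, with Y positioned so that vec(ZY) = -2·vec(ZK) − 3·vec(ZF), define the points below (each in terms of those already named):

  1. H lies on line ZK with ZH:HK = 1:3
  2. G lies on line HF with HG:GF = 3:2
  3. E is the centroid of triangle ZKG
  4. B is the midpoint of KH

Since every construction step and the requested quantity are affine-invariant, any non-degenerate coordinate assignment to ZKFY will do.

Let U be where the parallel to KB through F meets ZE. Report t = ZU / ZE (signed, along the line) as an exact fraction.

Assign Z = (0, 0), K = (1, 0), F = (0, 1), Y = (-2, -3) — the answer is frame-independent, so this choice is without loss of generality.
1. H lies on line ZK with ZH:HK = 1:3 ⇒ H = (1/4, 0)
2. G lies on line HF with HG:GF = 3:2 ⇒ G = (1/10, 3/5)
3. E is the centroid of triangle ZKG ⇒ E = (11/30, 1/5)
4. B is the midpoint of KH ⇒ B = (5/8, 0)
through F parallel to KB: direction (-3/8, 0); meets ZE at U = (11/6, 1)
U = Z + t·(E−Z) with t = 5

t = 5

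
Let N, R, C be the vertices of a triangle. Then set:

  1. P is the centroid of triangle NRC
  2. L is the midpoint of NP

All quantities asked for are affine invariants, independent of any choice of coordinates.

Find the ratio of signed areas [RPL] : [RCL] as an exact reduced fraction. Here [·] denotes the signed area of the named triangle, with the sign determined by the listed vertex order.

Work in coordinates with N = (0, 0), R = (1, 0), C = (0, 1).
1. P is the centroid of triangle NRC ⇒ P = (1/3, 1/3)
2. L is the midpoint of NP ⇒ L = (1/6, 1/6)
2·[RPL] = 1/6, 2·[RCL] = 2/3
[RPL]:[RCL] = 1/6:2/3 = 1/4

[RPL]:[RCL] = 1/4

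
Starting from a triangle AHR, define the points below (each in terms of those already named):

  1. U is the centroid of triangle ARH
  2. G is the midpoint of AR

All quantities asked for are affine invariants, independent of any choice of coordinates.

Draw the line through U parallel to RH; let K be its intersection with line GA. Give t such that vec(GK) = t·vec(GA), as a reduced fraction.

t = -1/3

Assign A = (0, 0), H = (1, 0), R = (0, 1) — the answer is frame-independent, so this choice is without loss of generality.
1. U is the centroid of triangle ARH ⇒ U = (1/3, 1/3)
2. G is the midpoint of AR ⇒ G = (0, 1/2)
through U parallel to RH: direction (1, -1); meets GA at K = (0, 2/3)
K = G + t·(A−G) with t = -1/3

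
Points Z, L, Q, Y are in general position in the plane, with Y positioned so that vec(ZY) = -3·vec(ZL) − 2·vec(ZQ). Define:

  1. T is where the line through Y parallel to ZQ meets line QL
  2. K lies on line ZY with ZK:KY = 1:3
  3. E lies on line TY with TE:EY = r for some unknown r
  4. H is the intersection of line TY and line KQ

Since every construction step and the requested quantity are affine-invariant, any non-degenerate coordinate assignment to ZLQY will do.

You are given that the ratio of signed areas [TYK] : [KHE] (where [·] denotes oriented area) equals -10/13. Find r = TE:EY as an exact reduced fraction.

r = 1/4

Work in coordinates with Z = (0, 0), L = (1, 0), Q = (0, 1), Y = (-3, -2).
1. T is where the line through Y parallel to ZQ meets line QL ⇒ T = (-3, 4)
2. K lies on line ZY with ZK:KY = 1:3 ⇒ K = (-3/4, -1/2)
3. With TE:EY = r, write λ = r/(r+1) so E = T + λ·(Y−T); E is affine-linear in λ
4. H is the intersection of line TY and line KQ ⇒ H = (-3, -5)
Every point depending on E is an affine combination of E and λ-independent points, so each such coordinate is linear in λ; the λ² term in each signed area is a multiple of (Y−T)×(Y−T) = 0, so 2·[TYK] and 2·[KHE] are each linear in λ. Evaluating at λ=0 and λ=1:
  2·[TYK] = 27/2,   2·[KHE] = 27/2·λ − 81/4
So [TYK]:[KHE] = (27/2) / (27/2·λ − 81/4). Setting this equal to -10/13:
  27/2 = -10/13·(27/2·λ − 81/4)  ⇒  λ = 1/5
Then r = λ/(1−λ) = (1/5)/(4/5) = 1/4. Check: with r = 1/4, E = (-3, 14/5) and [TYK]:[KHE] = -10/13 as required.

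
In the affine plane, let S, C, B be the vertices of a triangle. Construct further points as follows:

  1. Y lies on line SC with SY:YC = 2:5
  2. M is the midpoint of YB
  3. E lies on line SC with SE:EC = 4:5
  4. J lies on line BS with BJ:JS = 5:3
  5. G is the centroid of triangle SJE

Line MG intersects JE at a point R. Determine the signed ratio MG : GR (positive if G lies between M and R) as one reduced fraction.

MG:GR = -83/28

Assign S = (0, 0), C = (1, 0), B = (0, 1) — the answer is frame-independent, so this choice is without loss of generality.
1. Y lies on line SC with SY:YC = 2:5 ⇒ Y = (2/7, 0)
2. M is the midpoint of YB ⇒ M = (1/7, 1/2)
3. E lies on line SC with SE:EC = 4:5 ⇒ E = (4/9, 0)
4. J lies on line BS with BJ:JS = 5:3 ⇒ J = (0, 3/8)
5. G is the centroid of triangle SJE ⇒ G = (4/27, 1/8)
line MG meets JE at R = (328/2241, 167/664)
G = M + t·(R−M) with t = 83/55, so MG:GR = 83/55:-28/55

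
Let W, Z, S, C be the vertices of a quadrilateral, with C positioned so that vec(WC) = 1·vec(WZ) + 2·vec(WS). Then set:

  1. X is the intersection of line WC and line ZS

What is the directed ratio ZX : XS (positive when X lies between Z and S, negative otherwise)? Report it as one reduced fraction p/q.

ZX:XS = 2

Assign W = (0, 0), Z = (1, 0), S = (0, 1), C = (1, 2) — the answer is frame-independent, so this choice is without loss of generality.
1. X is the intersection of line WC and line ZS ⇒ X = (1/3, 2/3)
X = Z + t·(S−Z) with t = 2/3, so ZX:XS = t:(1−t) = 2/3:1/3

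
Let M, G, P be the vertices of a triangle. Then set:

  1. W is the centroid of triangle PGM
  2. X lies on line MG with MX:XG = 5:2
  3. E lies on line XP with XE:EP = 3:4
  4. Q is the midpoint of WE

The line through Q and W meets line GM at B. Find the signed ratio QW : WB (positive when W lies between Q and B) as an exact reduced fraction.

QW:WB = 1/7

Work in coordinates with M = (0, 0), G = (1, 0), P = (0, 1).
1. W is the centroid of triangle PGM ⇒ W = (1/3, 1/3)
2. X lies on line MG with MX:XG = 5:2 ⇒ X = (5/7, 0)
3. E lies on line XP with XE:EP = 3:4 ⇒ E = (20/49, 3/7)
4. Q is the midpoint of WE ⇒ Q = (109/294, 8/21)
line QW meets GM at B = (1/14, 0)
W = Q + t·(B−Q) with t = 1/8, so QW:WB = 1/8:7/8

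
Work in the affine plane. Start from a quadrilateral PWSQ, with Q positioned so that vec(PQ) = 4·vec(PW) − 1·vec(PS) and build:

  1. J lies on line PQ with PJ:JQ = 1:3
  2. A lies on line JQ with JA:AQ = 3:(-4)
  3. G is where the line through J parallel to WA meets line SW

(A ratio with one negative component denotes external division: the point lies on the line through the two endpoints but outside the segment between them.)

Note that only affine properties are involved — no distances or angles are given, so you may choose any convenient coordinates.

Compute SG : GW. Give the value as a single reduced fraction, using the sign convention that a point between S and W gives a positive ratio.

SG:GW = -37/9

Choose coordinates P = (0, 0), W = (1, 0), S = (0, 1), Q = (4, -1).
1. J lies on line PQ with PJ:JQ = 1:3 ⇒ J = (1, -1/4)
2. A lies on line JQ with JA:AQ = 3:(-4) ⇒ A = (-8, 2)
3. G is where the line through J parallel to WA meets line SW ⇒ G = (37/28, -9/28)
G = S + t·(W−S) with t = 37/28, so SG:GW = t:(1−t) = 37/28:-9/28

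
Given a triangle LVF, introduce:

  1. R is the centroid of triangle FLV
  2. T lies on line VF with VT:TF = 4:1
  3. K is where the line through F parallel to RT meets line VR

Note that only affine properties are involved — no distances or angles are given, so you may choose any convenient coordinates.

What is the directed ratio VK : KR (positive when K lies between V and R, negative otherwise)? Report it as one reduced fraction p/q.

Work in coordinates with L = (0, 0), V = (1, 0), F = (0, 1).
1. R is the centroid of triangle FLV ⇒ R = (1/3, 1/3)
2. T lies on line VF with VT:TF = 4:1 ⇒ T = (1/5, 4/5)
3. K is where the line through F parallel to RT meets line VR ⇒ K = (1/6, 5/12)
K = V + t·(R−V) with t = 5/4, so VK:KR = t:(1−t) = 5/4:-1/4

VK:KR = -5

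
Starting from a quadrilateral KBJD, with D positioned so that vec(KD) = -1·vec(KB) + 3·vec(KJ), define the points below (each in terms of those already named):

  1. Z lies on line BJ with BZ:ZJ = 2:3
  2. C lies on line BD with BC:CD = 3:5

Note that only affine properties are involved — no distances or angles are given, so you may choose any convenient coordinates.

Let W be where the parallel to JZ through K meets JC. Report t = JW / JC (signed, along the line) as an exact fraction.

Work in coordinates with K = (0, 0), B = (1, 0), J = (0, 1), D = (-1, 3).
1. Z lies on line BJ with BZ:ZJ = 2:3 ⇒ Z = (3/5, 2/5)
2. C lies on line BD with BC:CD = 3:5 ⇒ C = (1/4, 9/8)
through K parallel to JZ: direction (3/5, -3/5); meets JC at W = (-2/3, 2/3)
W = J + t·(C−J) with t = -8/3

t = -8/3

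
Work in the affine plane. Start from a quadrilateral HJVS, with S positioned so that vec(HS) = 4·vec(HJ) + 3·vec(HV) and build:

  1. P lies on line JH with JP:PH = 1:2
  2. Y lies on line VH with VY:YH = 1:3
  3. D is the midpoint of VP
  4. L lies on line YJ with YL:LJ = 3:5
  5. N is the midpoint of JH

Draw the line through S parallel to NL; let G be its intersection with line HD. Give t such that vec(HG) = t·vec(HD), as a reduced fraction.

t = 72/7

Work in coordinates with H = (0, 0), J = (1, 0), V = (0, 1), S = (4, 3).
1. P lies on line JH with JP:PH = 1:2 ⇒ P = (2/3, 0)
2. Y lies on line VH with VY:YH = 1:3 ⇒ Y = (0, 3/4)
3. D is the midpoint of VP ⇒ D = (1/3, 1/2)
4. L lies on line YJ with YL:LJ = 3:5 ⇒ L = (3/8, 15/32)
5. N is the midpoint of JH ⇒ N = (1/2, 0)
through S parallel to NL: direction (-1/8, 15/32); meets HD at G = (24/7, 36/7)
G = H + t·(D−H) with t = 72/7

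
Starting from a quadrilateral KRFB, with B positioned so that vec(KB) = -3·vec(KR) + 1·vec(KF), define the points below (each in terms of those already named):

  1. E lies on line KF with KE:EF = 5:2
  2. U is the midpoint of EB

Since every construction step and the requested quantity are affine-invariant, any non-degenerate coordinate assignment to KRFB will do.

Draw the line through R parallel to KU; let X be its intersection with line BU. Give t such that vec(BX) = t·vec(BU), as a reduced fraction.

t = 9/5

Choose coordinates K = (0, 0), R = (1, 0), F = (0, 1), B = (-3, 1).
1. E lies on line KF with KE:EF = 5:2 ⇒ E = (0, 5/7)
2. U is the midpoint of EB ⇒ U = (-3/2, 6/7)
through R parallel to KU: direction (-3/2, 6/7); meets BU at X = (-3/10, 26/35)
X = B + t·(U−B) with t = 9/5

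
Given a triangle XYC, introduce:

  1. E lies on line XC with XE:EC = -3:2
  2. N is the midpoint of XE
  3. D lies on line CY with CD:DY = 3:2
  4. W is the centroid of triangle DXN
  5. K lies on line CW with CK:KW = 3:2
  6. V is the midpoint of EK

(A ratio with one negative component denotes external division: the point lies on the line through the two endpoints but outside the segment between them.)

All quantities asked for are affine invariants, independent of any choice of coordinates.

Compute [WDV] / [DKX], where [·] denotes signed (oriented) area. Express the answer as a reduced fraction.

Choose coordinates X = (0, 0), Y = (1, 0), C = (0, 1).
1. E lies on line XC with XE:EC = -3:2 ⇒ E = (0, 3)
2. N is the midpoint of XE ⇒ N = (0, 3/2)
3. D lies on line CY with CD:DY = 3:2 ⇒ D = (3/5, 2/5)
4. W is the centroid of triangle DXN ⇒ W = (1/5, 19/30)
5. K lies on line CW with CK:KW = 3:2 ⇒ K = (3/25, 39/50)
6. V is the midpoint of EK ⇒ V = (3/50, 189/100)
2·[WDV] = 47/100, 2·[DKX] = 21/50
[WDV]:[DKX] = 47/100:21/50 = 47/42

[WDV]:[DKX] = 47/42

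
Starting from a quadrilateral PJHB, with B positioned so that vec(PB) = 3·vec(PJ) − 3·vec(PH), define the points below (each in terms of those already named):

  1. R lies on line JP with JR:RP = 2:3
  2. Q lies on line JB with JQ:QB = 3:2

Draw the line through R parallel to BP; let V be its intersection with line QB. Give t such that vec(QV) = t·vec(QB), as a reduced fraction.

Work in coordinates with P = (0, 0), J = (1, 0), H = (0, 1), B = (3, -3).
1. R lies on line JP with JR:RP = 2:3 ⇒ R = (3/5, 0)
2. Q lies on line JB with JQ:QB = 3:2 ⇒ Q = (11/5, -9/5)
through R parallel to BP: direction (-3, 3); meets QB at V = (9/5, -6/5)
V = Q + t·(B−Q) with t = -1/2

t = -1/2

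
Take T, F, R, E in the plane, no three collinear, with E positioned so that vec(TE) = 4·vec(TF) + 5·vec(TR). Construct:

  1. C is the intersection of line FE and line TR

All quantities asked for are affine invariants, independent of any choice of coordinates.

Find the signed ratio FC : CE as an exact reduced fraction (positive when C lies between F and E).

FC:CE = -1/4

Assign T = (0, 0), F = (1, 0), R = (0, 1), E = (4, 5) — the answer is frame-independent, so this choice is without loss of generality.
1. C is the intersection of line FE and line TR ⇒ C = (0, -5/3)
C = F + t·(E−F) with t = -1/3, so FC:CE = t:(1−t) = -1/3:4/3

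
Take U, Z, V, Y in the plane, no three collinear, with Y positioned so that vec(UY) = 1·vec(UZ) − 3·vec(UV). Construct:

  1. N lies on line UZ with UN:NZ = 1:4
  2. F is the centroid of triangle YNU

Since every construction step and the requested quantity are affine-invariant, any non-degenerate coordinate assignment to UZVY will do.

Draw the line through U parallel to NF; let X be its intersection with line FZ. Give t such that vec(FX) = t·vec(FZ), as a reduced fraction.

Work in coordinates with U = (0, 0), Z = (1, 0), V = (0, 1), Y = (1, -3).
1. N lies on line UZ with UN:NZ = 1:4 ⇒ N = (1/5, 0)
2. F is the centroid of triangle YNU ⇒ F = (2/5, -1)
through U parallel to NF: direction (1/5, -1); meets FZ at X = (1/4, -5/4)
X = F + t·(Z−F) with t = -1/4

t = -1/4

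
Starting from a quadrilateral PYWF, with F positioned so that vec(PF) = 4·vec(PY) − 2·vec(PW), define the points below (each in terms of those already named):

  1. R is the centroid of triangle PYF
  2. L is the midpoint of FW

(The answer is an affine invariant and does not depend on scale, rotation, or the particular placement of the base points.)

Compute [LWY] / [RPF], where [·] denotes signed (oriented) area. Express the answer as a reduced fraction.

[LWY]:[RPF] = 3/4

Choose coordinates P = (0, 0), Y = (1, 0), W = (0, 1), F = (4, -2).
1. R is the centroid of triangle PYF ⇒ R = (5/3, -2/3)
2. L is the midpoint of FW ⇒ L = (2, -1/2)
2·[LWY] = 1/2, 2·[RPF] = 2/3
[LWY]:[RPF] = 1/2:2/3 = 3/4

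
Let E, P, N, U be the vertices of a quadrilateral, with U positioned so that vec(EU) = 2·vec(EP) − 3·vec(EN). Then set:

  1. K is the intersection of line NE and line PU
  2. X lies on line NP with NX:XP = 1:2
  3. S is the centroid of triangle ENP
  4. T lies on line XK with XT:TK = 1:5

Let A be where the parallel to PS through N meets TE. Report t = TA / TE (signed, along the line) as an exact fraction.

t = 7/43

Choose coordinates E = (0, 0), P = (1, 0), N = (0, 1), U = (2, -3).
1. K is the intersection of line NE and line PU ⇒ K = (0, 3)
2. X lies on line NP with NX:XP = 1:2 ⇒ X = (1/3, 2/3)
3. S is the centroid of triangle ENP ⇒ S = (1/3, 1/3)
4. T lies on line XK with XT:TK = 1:5 ⇒ T = (5/18, 19/18)
through N parallel to PS: direction (-2/3, 1/3); meets TE at A = (10/43, 38/43)
A = T + t·(E−T) with t = 7/43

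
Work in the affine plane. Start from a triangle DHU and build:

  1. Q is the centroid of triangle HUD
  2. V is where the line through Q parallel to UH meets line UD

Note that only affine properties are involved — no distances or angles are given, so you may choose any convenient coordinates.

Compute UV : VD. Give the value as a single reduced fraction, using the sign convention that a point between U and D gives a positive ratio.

UV:VD = 1/2

Set D = (0, 0), H = (1, 0), U = (0, 1); any affine frame gives the same invariant.
1. Q is the centroid of triangle HUD ⇒ Q = (1/3, 1/3)
2. V is where the line through Q parallel to UH meets line UD ⇒ V = (0, 2/3)
V = U + t·(D−U) with t = 1/3, so UV:VD = t:(1−t) = 1/3:2/3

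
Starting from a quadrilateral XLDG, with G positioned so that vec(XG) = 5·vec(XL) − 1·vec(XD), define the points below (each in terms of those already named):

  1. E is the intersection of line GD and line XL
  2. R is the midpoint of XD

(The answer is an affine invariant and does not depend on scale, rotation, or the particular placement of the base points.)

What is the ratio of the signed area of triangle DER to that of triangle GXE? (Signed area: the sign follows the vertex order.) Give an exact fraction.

[DER]:[GXE] = 1/2

Assign X = (0, 0), L = (1, 0), D = (0, 1), G = (5, -1) — the answer is frame-independent, so this choice is without loss of generality.
1. E is the intersection of line GD and line XL ⇒ E = (5/2, 0)
2. R is the midpoint of XD ⇒ R = (0, 1/2)
2·[DER] = -5/4, 2·[GXE] = -5/2
[DER]:[GXE] = -5/4:-5/2 = 1/2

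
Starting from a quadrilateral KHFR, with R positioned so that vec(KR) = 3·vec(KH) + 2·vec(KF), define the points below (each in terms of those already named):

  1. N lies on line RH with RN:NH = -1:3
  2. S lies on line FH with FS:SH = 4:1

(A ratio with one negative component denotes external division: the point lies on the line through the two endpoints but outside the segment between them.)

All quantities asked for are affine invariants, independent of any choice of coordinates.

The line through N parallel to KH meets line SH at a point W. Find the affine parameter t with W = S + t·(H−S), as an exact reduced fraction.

t = -14

Assign K = (0, 0), H = (1, 0), F = (0, 1), R = (3, 2) — the answer is frame-independent, so this choice is without loss of generality.
1. N lies on line RH with RN:NH = -1:3 ⇒ N = (4, 3)
2. S lies on line FH with FS:SH = 4:1 ⇒ S = (4/5, 1/5)
through N parallel to KH: direction (1, 0); meets SH at W = (-2, 3)
W = S + t·(H−S) with t = -14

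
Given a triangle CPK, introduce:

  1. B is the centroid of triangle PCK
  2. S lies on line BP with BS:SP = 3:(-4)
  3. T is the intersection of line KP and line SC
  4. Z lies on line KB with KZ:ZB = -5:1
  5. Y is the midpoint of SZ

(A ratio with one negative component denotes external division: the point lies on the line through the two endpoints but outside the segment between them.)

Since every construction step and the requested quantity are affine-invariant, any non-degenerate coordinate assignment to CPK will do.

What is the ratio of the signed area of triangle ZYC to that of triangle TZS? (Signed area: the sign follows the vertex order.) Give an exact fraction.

[ZYC]:[TZS] = 1/8

Set C = (0, 0), P = (1, 0), K = (0, 1); any affine frame gives the same invariant.
1. B is the centroid of triangle PCK ⇒ B = (1/3, 1/3)
2. S lies on line BP with BS:SP = 3:(-4) ⇒ S = (-5/3, 4/3)
3. T is the intersection of line KP and line SC ⇒ T = (5, -4)
4. Z lies on line KB with KZ:ZB = -5:1 ⇒ Z = (5/12, 1/6)
5. Y is the midpoint of SZ ⇒ Y = (-5/8, 3/4)
2·[ZYC] = 5/12, 2·[TZS] = 10/3
[ZYC]:[TZS] = 5/12:10/3 = 1/8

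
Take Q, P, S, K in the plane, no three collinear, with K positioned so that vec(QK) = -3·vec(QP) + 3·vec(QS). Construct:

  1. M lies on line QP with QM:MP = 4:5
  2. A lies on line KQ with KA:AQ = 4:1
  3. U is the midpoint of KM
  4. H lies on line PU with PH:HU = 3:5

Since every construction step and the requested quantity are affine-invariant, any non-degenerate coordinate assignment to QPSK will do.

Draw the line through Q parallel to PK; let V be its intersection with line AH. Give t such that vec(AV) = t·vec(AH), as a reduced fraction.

Work in coordinates with Q = (0, 0), P = (1, 0), S = (0, 1), K = (-3, 3).
1. M lies on line QP with QM:MP = 4:5 ⇒ M = (4/9, 0)
2. A lies on line KQ with KA:AQ = 4:1 ⇒ A = (-3/5, 3/5)
3. U is the midpoint of KM ⇒ U = (-23/18, 3/2)
4. H lies on line PU with PH:HU = 3:5 ⇒ H = (7/48, 9/16)
through Q parallel to PK: direction (-4, 3); meets AH at V = (-136/167, 102/167)
V = A + t·(H−A) with t = -48/167

t = -48/167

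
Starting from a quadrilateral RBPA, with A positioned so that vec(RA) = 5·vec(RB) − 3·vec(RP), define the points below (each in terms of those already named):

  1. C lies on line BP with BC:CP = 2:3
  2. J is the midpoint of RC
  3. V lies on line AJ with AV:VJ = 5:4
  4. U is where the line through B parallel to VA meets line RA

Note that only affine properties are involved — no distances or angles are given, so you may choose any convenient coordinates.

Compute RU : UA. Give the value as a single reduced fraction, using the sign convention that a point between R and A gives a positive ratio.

RU:UA = -32/13

Work in coordinates with R = (0, 0), B = (1, 0), P = (0, 1), A = (5, -3).
1. C lies on line BP with BC:CP = 2:3 ⇒ C = (3/5, 2/5)
2. J is the midpoint of RC ⇒ J = (3/10, 1/5)
3. V lies on line AJ with AV:VJ = 5:4 ⇒ V = (43/18, -11/9)
4. U is where the line through B parallel to VA meets line RA ⇒ U = (160/19, -96/19)
U = R + t·(A−R) with t = 32/19, so RU:UA = t:(1−t) = 32/19:-13/19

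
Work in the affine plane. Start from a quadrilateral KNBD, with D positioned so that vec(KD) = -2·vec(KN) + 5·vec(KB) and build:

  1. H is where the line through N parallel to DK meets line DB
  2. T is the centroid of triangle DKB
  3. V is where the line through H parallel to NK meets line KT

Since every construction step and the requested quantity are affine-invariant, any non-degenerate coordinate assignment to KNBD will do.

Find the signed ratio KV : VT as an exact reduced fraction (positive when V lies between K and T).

Assign K = (0, 0), N = (1, 0), B = (0, 1), D = (-2, 5) — the answer is frame-independent, so this choice is without loss of generality.
1. H is where the line through N parallel to DK meets line DB ⇒ H = (3, -5)
2. T is the centroid of triangle DKB ⇒ T = (-2/3, 2)
3. V is where the line through H parallel to NK meets line KT ⇒ V = (5/3, -5)
V = K + t·(T−K) with t = -5/2, so KV:VT = t:(1−t) = -5/2:7/2

KV:VT = -5/7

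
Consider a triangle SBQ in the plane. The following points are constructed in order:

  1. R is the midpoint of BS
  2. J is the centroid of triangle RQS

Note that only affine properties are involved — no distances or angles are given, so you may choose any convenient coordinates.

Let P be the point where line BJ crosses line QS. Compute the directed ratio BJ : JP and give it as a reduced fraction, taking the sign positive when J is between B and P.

BJ:JP = 5

Assign S = (0, 0), B = (1, 0), Q = (0, 1) — the answer is frame-independent, so this choice is without loss of generality.
1. R is the midpoint of BS ⇒ R = (1/2, 0)
2. J is the centroid of triangle RQS ⇒ J = (1/6, 1/3)
line BJ meets QS at P = (0, 2/5)
J = B + t·(P−B) with t = 5/6, so BJ:JP = 5/6:1/6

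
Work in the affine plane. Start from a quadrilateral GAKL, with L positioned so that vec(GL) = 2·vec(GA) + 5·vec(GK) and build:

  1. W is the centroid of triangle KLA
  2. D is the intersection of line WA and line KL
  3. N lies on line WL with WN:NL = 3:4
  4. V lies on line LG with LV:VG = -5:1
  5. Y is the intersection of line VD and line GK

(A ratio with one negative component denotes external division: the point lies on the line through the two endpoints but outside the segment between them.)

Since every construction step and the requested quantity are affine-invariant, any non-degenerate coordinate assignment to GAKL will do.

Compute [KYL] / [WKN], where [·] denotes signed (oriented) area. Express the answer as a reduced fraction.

[KYL]:[WKN] = -35/18

Assign G = (0, 0), A = (1, 0), K = (0, 1), L = (2, 5) — the answer is frame-independent, so this choice is without loss of generality.
1. W is the centroid of triangle KLA ⇒ W = (1, 2)
2. D is the intersection of line WA and line KL ⇒ D = (1, 3)
3. N lies on line WL with WN:NL = 3:4 ⇒ N = (10/7, 23/7)
4. V lies on line LG with LV:VG = -5:1 ⇒ V = (-1/2, -5/4)
5. Y is the intersection of line VD and line GK ⇒ Y = (0, 1/6)
2·[KYL] = 5/3, 2·[WKN] = -6/7
[KYL]:[WKN] = 5/3:-6/7 = -35/18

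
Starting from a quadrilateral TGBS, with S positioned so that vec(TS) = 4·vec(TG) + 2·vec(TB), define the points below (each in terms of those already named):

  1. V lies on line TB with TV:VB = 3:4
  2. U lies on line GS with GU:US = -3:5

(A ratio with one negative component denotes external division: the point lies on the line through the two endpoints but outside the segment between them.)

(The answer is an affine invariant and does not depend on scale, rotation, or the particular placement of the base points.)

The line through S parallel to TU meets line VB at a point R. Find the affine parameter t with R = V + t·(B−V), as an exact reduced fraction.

t = -13/4

Work in coordinates with T = (0, 0), G = (1, 0), B = (0, 1), S = (4, 2).
1. V lies on line TB with TV:VB = 3:4 ⇒ V = (0, 3/7)
2. U lies on line GS with GU:US = -3:5 ⇒ U = (-7/2, -3)
through S parallel to TU: direction (-7/2, -3); meets VB at R = (0, -10/7)
R = V + t·(B−V) with t = -13/4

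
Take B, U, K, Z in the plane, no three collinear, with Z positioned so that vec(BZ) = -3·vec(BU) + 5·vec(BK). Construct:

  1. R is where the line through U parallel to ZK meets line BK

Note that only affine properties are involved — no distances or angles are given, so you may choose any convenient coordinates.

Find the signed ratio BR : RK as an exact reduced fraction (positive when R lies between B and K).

Choose coordinates B = (0, 0), U = (1, 0), K = (0, 1), Z = (-3, 5).
1. R is where the line through U parallel to ZK meets line BK ⇒ R = (0, 4/3)
R = B + t·(K−B) with t = 4/3, so BR:RK = t:(1−t) = 4/3:-1/3

BR:RK = -4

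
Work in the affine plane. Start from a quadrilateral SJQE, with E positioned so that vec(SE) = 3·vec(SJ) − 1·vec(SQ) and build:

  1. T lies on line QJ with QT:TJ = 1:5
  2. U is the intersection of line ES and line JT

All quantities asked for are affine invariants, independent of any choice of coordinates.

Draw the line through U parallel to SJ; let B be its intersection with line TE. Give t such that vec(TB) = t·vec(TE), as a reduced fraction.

Work in coordinates with S = (0, 0), J = (1, 0), Q = (0, 1), E = (3, -1).
1. T lies on line QJ with QT:TJ = 1:5 ⇒ T = (1/6, 5/6)
2. U is the intersection of line ES and line JT ⇒ U = (3/2, -1/2)
through U parallel to SJ: direction (1, 0); meets TE at B = (49/22, -1/2)
B = T + t·(E−T) with t = 8/11

t = 8/11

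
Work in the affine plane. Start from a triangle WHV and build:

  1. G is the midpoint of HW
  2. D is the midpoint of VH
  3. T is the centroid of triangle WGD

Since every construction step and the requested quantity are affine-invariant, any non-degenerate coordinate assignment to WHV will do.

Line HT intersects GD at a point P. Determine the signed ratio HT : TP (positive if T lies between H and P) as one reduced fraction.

Choose coordinates W = (0, 0), H = (1, 0), V = (0, 1).
1. G is the midpoint of HW ⇒ G = (1/2, 0)
2. D is the midpoint of VH ⇒ D = (1/2, 1/2)
3. T is the centroid of triangle WGD ⇒ T = (1/3, 1/6)
line HT meets GD at P = (1/2, 1/8)
T = H + t·(P−H) with t = 4/3, so HT:TP = 4/3:-1/3

HT:TP = -4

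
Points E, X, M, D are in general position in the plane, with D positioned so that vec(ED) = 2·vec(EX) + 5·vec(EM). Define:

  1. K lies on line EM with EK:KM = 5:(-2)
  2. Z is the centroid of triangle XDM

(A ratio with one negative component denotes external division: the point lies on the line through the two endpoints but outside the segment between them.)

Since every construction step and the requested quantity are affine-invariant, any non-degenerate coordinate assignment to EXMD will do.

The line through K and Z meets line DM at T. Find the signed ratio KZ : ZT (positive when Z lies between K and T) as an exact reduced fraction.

Set E = (0, 0), X = (1, 0), M = (0, 1), D = (2, 5); any affine frame gives the same invariant.
1. K lies on line EM with EK:KM = 5:(-2) ⇒ K = (0, 5/3)
2. Z is the centroid of triangle XDM ⇒ Z = (1, 2)
line KZ meets DM at T = (2/5, 9/5)
Z = K + t·(T−K) with t = 5/2, so KZ:ZT = 5/2:-3/2

KZ:ZT = -5/3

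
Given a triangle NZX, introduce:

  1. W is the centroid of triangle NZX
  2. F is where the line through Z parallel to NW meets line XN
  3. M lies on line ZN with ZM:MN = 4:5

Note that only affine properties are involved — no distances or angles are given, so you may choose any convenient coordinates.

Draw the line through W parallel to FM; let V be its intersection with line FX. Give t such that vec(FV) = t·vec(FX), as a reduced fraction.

Choose coordinates N = (0, 0), Z = (1, 0), X = (0, 1).
1. W is the centroid of triangle NZX ⇒ W = (1/3, 1/3)
2. F is where the line through Z parallel to NW meets line XN ⇒ F = (0, -1)
3. M lies on line ZN with ZM:MN = 4:5 ⇒ M = (5/9, 0)
through W parallel to FM: direction (5/9, 1); meets FX at V = (0, -4/15)
V = F + t·(X−F) with t = 11/30

t = 11/30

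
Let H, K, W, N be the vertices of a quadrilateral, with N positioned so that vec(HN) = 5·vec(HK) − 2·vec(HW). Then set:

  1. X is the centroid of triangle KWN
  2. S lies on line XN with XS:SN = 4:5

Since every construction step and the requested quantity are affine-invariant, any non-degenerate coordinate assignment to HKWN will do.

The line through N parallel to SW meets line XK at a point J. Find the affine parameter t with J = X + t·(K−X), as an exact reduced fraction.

Assign H = (0, 0), K = (1, 0), W = (0, 1), N = (5, -2) — the answer is frame-independent, so this choice is without loss of generality.
1. X is the centroid of triangle KWN ⇒ X = (2, -1/3)
2. S lies on line XN with XS:SN = 4:5 ⇒ S = (10/3, -29/27)
through N parallel to SW: direction (-10/3, 56/27); meets XK at J = (35/13, -22/39)
J = X + t·(K−X) with t = -9/13

t = -9/13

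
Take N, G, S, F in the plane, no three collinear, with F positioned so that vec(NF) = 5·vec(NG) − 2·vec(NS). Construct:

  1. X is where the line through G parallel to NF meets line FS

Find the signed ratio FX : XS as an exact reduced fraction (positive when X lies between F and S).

Choose coordinates N = (0, 0), G = (1, 0), S = (0, 1), F = (5, -2).
1. X is where the line through G parallel to NF meets line FS ⇒ X = (3, -4/5)
X = F + t·(S−F) with t = 2/5, so FX:XS = t:(1−t) = 2/5:3/5

FX:XS = 2/3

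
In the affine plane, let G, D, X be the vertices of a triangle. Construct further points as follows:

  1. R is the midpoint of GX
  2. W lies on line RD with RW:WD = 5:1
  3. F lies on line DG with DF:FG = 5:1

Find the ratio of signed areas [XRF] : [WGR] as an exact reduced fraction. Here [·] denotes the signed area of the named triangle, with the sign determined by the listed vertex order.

[XRF]:[WGR] = -1/5

Work in coordinates with G = (0, 0), D = (1, 0), X = (0, 1).
1. R is the midpoint of GX ⇒ R = (0, 1/2)
2. W lies on line RD with RW:WD = 5:1 ⇒ W = (5/6, 1/12)
3. F lies on line DG with DF:FG = 5:1 ⇒ F = (1/6, 0)
2·[XRF] = 1/12, 2·[WGR] = -5/12
[XRF]:[WGR] = 1/12:-5/12 = -1/5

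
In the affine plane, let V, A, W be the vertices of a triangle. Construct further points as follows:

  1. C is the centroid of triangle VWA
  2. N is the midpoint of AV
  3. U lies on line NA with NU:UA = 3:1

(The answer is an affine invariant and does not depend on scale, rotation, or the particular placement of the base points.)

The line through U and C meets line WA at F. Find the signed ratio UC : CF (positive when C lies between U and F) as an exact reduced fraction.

Choose coordinates V = (0, 0), A = (1, 0), W = (0, 1).
1. C is the centroid of triangle VWA ⇒ C = (1/3, 1/3)
2. N is the midpoint of AV ⇒ N = (1/2, 0)
3. U lies on line NA with NU:UA = 3:1 ⇒ U = (7/8, 0)
line UC meets WA at F = (6/5, -1/5)
C = U + t·(F−U) with t = -5/3, so UC:CF = -5/3:8/3

UC:CF = -5/8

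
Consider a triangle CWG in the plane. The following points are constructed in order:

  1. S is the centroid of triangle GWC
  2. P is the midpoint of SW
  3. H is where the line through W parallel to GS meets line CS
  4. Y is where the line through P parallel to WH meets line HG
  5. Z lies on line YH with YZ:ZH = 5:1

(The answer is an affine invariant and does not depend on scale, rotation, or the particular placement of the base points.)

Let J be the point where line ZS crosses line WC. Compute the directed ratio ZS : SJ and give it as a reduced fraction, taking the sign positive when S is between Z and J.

ZS:SJ = 13/12

Assign C = (0, 0), W = (1, 0), G = (0, 1) — the answer is frame-independent, so this choice is without loss of generality.
1. S is the centroid of triangle GWC ⇒ S = (1/3, 1/3)
2. P is the midpoint of SW ⇒ P = (2/3, 1/6)
3. H is where the line through W parallel to GS meets line CS ⇒ H = (2/3, 2/3)
4. Y is where the line through P parallel to WH meets line HG ⇒ Y = (1/3, 5/6)
5. Z lies on line YH with YZ:ZH = 5:1 ⇒ Z = (11/18, 25/36)
line ZS meets WC at J = (1/13, 0)
S = Z + t·(J−Z) with t = 13/25, so ZS:SJ = 13/25:12/25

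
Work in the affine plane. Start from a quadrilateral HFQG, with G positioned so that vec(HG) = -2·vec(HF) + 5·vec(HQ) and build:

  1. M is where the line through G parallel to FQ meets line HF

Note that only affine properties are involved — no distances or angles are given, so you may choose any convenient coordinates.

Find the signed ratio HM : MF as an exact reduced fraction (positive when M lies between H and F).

Choose coordinates H = (0, 0), F = (1, 0), Q = (0, 1), G = (-2, 5).
1. M is where the line through G parallel to FQ meets line HF ⇒ M = (3, 0)
M = H + t·(F−H) with t = 3, so HM:MF = t:(1−t) = 3:-2

HM:MF = -3/2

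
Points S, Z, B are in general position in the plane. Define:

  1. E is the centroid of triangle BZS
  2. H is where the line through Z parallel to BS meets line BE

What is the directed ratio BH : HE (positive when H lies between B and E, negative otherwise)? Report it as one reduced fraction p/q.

Work in coordinates with S = (0, 0), Z = (1, 0), B = (0, 1).
1. E is the centroid of triangle BZS ⇒ E = (1/3, 1/3)
2. H is where the line through Z parallel to BS meets line BE ⇒ H = (1, -1)
H = B + t·(E−B) with t = 3, so BH:HE = t:(1−t) = 3:-2

BH:HE = -3/2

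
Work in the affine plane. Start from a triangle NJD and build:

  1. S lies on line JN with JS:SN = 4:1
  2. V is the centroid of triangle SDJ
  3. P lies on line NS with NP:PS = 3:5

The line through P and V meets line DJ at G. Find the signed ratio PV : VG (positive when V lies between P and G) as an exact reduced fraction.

Set N = (0, 0), J = (1, 0), D = (0, 1); any affine frame gives the same invariant.
1. S lies on line JN with JS:SN = 4:1 ⇒ S = (1/5, 0)
2. V is the centroid of triangle SDJ ⇒ V = (2/5, 1/3)
3. P lies on line NS with NP:PS = 3:5 ⇒ P = (3/40, 0)
line PV meets DJ at G = (42/79, 37/79)
V = P + t·(G−P) with t = 79/111, so PV:VG = 79/111:32/111

PV:VG = 79/32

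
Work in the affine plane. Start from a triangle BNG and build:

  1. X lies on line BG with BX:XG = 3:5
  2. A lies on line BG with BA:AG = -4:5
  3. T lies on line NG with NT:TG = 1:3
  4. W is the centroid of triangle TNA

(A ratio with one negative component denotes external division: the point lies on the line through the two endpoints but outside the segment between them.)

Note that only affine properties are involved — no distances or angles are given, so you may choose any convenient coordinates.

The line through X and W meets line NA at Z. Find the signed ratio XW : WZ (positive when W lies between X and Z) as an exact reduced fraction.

Assign B = (0, 0), N = (1, 0), G = (0, 1) — the answer is frame-independent, so this choice is without loss of generality.
1. X lies on line BG with BX:XG = 3:5 ⇒ X = (0, 3/8)
2. A lies on line BG with BA:AG = -4:5 ⇒ A = (0, -4)
3. T lies on line NG with NT:TG = 1:3 ⇒ T = (3/4, 1/4)
4. W is the centroid of triangle TNA ⇒ W = (7/12, -5/4)
line XW meets NA at Z = (49/76, -27/19)
W = X + t·(Z−X) with t = 19/21, so XW:WZ = 19/21:2/21

XW:WZ = 19/2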